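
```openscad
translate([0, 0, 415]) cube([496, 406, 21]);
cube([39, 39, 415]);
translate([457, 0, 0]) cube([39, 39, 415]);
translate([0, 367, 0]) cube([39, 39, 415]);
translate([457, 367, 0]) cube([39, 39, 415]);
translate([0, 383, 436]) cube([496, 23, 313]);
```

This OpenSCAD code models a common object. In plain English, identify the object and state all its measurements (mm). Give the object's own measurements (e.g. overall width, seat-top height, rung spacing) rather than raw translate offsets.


A chair. The seat is a 496×406×21 mm slab with its top at z = 436 mm, on four 39×39 mm corner legs (flush with the seat edges, standing on z = 0). A flat backrest 23 mm thick, 313 mm tall, spans the full seat width and rises from the seat top along its +y edge, rear face flush with the rear of the seat.


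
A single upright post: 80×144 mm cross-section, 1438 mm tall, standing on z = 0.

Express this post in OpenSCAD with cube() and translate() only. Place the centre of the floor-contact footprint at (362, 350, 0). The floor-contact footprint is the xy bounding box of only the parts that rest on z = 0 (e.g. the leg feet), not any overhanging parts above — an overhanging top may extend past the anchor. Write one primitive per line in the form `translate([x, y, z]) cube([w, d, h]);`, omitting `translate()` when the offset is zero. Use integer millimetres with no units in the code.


translate([322, 278, 0]) cube([80, 144, 1438]);


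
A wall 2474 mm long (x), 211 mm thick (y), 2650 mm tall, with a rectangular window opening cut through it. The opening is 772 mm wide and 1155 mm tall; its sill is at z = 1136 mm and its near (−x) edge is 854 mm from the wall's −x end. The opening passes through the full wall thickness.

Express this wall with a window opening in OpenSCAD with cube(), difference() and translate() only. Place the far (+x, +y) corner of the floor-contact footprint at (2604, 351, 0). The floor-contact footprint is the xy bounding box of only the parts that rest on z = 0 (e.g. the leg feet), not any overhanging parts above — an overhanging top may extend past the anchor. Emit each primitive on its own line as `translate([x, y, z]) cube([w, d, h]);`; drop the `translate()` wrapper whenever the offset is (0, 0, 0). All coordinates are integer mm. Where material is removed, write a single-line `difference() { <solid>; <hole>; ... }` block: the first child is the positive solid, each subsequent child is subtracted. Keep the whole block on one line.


difference() { translate([130, 140, 0]) cube([2474, 211, 2650]); translate([984, 140, 1136]) cube([772, 211, 1155]); }


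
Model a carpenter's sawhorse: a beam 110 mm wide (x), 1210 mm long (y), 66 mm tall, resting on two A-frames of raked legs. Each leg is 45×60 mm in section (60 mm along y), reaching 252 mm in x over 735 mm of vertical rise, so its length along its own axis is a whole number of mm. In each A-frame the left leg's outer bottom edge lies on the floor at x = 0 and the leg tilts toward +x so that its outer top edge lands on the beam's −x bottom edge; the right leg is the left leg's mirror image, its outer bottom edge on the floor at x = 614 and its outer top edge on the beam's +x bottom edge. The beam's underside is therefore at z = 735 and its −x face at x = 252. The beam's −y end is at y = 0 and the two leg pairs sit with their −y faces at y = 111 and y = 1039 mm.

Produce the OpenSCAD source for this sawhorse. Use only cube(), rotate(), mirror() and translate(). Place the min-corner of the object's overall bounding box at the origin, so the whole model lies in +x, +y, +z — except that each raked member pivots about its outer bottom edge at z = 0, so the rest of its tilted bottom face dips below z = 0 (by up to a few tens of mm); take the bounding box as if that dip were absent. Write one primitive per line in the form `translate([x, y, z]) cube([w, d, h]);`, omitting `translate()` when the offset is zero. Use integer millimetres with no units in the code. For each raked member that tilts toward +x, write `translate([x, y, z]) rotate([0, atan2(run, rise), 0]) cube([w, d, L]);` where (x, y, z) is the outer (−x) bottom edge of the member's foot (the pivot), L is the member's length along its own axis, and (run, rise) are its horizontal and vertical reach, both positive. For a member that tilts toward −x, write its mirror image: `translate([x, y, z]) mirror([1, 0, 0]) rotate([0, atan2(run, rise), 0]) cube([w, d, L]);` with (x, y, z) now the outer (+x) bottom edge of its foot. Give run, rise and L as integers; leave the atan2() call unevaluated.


translate([252, 0, 735]) cube([110, 1210, 66]);
translate([0, 111, 0]) rotate([0, atan2(252, 735), 0]) cube([45, 60, 777]);
translate([614, 111, 0]) mirror([1, 0, 0]) rotate([0, atan2(252, 735), 0]) cube([45, 60, 777]);
translate([0, 1039, 0]) rotate([0, atan2(252, 735), 0]) cube([45, 60, 777]);
translate([614, 1039, 0]) mirror([1, 0, 0]) rotate([0, atan2(252, 735), 0]) cube([45, 60, 777]);


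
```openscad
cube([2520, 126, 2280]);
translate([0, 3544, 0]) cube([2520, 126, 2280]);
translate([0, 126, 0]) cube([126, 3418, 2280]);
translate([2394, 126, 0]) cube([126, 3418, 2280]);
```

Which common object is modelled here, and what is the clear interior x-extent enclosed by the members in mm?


A house (or room) frame. The interior width is 2268 mm.

Four 2280 mm walls enclosing a rectangle with no floor or roof — a room or house frame. Outside width is 2520 mm and wall thickness is 126 mm, so the interior width is 2520 − 2 × 126 = 2268 mm.


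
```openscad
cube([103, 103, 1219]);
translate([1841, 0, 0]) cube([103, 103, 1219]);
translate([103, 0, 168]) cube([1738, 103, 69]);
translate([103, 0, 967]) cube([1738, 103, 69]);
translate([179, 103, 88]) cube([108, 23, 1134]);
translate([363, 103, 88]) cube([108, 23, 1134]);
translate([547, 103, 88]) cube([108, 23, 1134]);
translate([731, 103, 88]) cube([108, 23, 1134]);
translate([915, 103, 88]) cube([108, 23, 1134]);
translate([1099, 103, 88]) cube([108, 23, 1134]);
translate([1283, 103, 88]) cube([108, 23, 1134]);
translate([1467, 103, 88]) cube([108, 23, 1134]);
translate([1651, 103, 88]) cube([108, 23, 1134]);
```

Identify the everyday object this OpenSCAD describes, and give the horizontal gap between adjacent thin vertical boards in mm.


A fence section. The picket gap is 76 mm.

Two posts, two rails, 9 pickets — a fence section. Span 1738 mm holds 9 pickets of 108 mm with 10 equal gaps: ⌊(1738 − 9·108) / 10⌋ = 76 mm.


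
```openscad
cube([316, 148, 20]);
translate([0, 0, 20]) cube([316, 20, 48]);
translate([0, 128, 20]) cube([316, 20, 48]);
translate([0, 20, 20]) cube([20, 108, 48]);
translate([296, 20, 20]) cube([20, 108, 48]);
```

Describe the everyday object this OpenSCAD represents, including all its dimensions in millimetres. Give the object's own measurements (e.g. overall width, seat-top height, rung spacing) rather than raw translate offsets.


An open-topped rectangular box: outside dimensions 316×148×68 mm, with a uniform wall and base thickness of 20 mm. The base is a full 316×148 slab on the floor; four walls sit on top of the base. The front and back walls (the −y and +y sides) span the full width; the two side walls fit between them.


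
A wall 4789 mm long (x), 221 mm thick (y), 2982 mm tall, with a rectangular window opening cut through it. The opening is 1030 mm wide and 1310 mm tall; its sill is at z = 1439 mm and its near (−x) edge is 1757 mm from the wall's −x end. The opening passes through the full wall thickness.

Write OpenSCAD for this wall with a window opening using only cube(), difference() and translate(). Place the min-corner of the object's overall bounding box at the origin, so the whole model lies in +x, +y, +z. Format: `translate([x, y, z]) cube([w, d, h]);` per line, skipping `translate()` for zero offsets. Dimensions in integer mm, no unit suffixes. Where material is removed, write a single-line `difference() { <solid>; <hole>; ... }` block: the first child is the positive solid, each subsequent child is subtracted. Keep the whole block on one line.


difference() { cube([4789, 221, 2982]); translate([1757, 0, 1439]) cube([1030, 221, 1310]); }


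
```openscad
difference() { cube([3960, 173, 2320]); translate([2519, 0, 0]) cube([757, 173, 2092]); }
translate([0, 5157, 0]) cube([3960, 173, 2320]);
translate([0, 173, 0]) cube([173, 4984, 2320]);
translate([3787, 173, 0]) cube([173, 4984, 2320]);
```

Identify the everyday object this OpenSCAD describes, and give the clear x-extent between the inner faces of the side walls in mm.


A single room. The interior width is 3614 mm.

Four walls enclosing a rectangle with a door in the front wall — a room. Outside width 3960 minus two 173 mm walls gives 3614 mm.


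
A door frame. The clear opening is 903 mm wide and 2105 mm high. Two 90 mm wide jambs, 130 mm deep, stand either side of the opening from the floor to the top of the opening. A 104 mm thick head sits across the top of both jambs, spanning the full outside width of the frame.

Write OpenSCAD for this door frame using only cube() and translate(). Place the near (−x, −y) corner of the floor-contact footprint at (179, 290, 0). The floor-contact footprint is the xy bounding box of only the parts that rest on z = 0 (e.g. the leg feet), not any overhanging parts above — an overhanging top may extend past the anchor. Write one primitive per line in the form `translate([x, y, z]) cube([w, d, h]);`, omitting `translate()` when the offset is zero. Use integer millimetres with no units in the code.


translate([179, 290, 0]) cube([90, 130, 2105]);
translate([1172, 290, 0]) cube([90, 130, 2105]);
translate([179, 290, 2105]) cube([1083, 130, 104]);


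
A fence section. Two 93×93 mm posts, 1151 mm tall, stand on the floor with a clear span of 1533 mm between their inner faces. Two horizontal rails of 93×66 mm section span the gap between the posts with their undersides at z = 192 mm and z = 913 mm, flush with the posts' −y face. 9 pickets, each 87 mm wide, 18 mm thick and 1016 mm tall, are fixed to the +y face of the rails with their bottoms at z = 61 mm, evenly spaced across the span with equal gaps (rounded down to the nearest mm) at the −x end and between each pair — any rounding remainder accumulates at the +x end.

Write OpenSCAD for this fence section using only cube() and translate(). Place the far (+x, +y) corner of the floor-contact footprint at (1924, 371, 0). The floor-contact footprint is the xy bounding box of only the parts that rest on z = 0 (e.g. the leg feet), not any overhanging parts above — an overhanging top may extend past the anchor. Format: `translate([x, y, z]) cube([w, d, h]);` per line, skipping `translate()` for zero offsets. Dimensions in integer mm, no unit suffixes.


translate([205, 278, 0]) cube([93, 93, 1151]);
translate([1831, 278, 0]) cube([93, 93, 1151]);
translate([298, 278, 192]) cube([1533, 93, 66]);
translate([298, 278, 913]) cube([1533, 93, 66]);
translate([373, 371, 61]) cube([87, 18, 1016]);
translate([535, 371, 61]) cube([87, 18, 1016]);
translate([697, 371, 61]) cube([87, 18, 1016]);
translate([859, 371, 61]) cube([87, 18, 1016]);
translate([1021, 371, 61]) cube([87, 18, 1016]);
translate([1183, 371, 61]) cube([87, 18, 1016]);
translate([1345, 371, 61]) cube([87, 18, 1016]);
translate([1507, 371, 61]) cube([87, 18, 1016]);
translate([1669, 371, 61]) cube([87, 18, 1016]);


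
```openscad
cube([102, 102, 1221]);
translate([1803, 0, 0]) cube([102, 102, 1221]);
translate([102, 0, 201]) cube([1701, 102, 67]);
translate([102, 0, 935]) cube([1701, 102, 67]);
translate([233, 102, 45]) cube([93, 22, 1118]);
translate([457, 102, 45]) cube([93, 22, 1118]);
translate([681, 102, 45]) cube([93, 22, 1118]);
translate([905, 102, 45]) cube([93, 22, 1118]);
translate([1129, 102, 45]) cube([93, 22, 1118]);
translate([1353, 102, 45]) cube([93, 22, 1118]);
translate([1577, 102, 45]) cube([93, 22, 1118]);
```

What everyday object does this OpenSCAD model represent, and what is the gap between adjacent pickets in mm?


A fence section. The picket gap is 131 mm.

Two posts, two rails, 7 pickets — a fence section. Span 1701 mm holds 7 pickets of 93 mm with 8 equal gaps: ⌊(1701 − 7·93) / 8⌋ = 131 mm.


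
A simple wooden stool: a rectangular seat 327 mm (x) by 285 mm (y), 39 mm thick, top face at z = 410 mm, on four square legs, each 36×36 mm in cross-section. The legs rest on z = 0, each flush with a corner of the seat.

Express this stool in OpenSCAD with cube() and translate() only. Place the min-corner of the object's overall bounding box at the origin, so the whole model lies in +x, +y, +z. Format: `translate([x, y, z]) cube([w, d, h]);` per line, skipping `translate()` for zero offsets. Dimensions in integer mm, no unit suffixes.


translate([0, 0, 371]) cube([327, 285, 39]);
cube([36, 36, 371]);
translate([291, 0, 0]) cube([36, 36, 371]);
translate([0, 249, 0]) cube([36, 36, 371]);
translate([291, 249, 0]) cube([36, 36, 371]);


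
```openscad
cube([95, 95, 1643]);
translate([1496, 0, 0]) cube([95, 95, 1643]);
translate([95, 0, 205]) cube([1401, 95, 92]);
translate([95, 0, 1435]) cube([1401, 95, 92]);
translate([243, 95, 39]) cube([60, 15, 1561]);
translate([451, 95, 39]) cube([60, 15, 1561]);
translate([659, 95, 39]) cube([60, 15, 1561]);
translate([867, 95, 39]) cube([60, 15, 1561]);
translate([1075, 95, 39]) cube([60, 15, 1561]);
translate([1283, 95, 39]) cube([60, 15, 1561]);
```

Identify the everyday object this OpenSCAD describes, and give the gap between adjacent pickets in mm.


A fence section. The picket gap is 148 mm.

Two posts, two rails, 6 pickets — a fence section. Span 1401 mm holds 6 pickets of 60 mm with 7 equal gaps: ⌊(1401 − 6·60) / 7⌋ = 148 mm.


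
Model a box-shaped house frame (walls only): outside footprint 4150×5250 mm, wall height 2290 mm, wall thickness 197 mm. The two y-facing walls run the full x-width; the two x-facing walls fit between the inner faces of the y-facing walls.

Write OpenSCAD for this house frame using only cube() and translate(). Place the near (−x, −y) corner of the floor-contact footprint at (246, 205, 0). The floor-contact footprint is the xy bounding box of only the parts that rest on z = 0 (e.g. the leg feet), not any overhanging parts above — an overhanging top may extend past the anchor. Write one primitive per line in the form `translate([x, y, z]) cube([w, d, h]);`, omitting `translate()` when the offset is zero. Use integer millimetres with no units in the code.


translate([246, 205, 0]) cube([4150, 197, 2290]);
translate([246, 5258, 0]) cube([4150, 197, 2290]);
translate([246, 402, 0]) cube([197, 4856, 2290]);
translate([4199, 402, 0]) cube([197, 4856, 2290]);


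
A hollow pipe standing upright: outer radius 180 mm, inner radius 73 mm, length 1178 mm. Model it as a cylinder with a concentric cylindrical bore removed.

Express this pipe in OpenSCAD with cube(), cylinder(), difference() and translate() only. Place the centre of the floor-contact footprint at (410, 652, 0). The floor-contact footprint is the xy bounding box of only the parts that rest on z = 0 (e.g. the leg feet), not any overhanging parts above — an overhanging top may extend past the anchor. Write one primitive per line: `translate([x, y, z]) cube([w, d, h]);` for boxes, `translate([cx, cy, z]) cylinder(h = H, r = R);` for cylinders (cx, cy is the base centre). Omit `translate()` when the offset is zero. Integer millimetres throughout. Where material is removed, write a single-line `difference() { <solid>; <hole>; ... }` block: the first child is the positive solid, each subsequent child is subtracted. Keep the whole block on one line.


difference() { translate([410, 652, 0]) cylinder(h = 1178, r = 180); translate([410, 652, 0]) cylinder(h = 1178, r = 73); }


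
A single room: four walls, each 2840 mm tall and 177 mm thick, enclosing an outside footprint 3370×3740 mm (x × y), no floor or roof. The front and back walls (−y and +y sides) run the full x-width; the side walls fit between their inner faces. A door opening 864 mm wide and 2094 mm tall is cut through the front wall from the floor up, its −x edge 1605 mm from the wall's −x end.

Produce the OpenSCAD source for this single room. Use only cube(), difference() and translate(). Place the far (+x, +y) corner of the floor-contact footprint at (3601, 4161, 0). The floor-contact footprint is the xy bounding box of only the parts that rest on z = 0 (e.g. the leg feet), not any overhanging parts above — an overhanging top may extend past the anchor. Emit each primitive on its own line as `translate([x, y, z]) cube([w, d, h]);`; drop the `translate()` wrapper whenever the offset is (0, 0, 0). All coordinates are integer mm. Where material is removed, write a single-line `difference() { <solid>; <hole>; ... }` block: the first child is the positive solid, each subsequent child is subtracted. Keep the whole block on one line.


difference() { translate([231, 421, 0]) cube([3370, 177, 2840]); translate([1836, 421, 0]) cube([864, 177, 2094]); }
translate([231, 3984, 0]) cube([3370, 177, 2840]);
translate([231, 598, 0]) cube([177, 3386, 2840]);
translate([3424, 598, 0]) cube([177, 3386, 2840]);


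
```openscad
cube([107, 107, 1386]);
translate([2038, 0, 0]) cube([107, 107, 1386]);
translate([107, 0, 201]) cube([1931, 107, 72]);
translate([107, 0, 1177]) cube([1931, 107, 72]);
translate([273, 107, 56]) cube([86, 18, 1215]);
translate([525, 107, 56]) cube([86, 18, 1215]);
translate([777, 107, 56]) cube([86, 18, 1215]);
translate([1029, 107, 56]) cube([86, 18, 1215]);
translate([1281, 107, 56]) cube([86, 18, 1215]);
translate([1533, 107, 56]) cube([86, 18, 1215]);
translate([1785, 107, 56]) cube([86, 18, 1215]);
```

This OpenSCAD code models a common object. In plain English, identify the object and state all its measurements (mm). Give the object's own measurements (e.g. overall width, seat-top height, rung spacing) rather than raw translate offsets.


A fence section. Two 107×107 mm posts, 1386 mm tall, stand on the floor with a clear span of 1931 mm between their inner faces. Two horizontal rails of 107×72 mm section span the gap between the posts with their undersides at z = 201 mm and z = 1177 mm, flush with the posts' −y face. 7 pickets, each 86 mm wide, 18 mm thick and 1215 mm tall, are fixed to the +y face of the rails with their bottoms at z = 56 mm, spaced across the span with a 166 mm gap after the −x post and between neighbouring pickets, with 167 mm left before the +x post.


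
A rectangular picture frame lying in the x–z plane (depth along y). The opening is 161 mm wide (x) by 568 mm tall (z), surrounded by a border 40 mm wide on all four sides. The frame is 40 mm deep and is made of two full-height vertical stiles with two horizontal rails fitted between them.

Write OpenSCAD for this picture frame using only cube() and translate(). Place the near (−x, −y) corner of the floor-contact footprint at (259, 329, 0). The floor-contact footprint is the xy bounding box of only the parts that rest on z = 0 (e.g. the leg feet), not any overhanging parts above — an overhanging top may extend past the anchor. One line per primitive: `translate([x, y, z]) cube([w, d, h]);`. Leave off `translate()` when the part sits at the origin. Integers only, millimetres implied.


translate([259, 329, 0]) cube([40, 40, 648]);
translate([460, 329, 0]) cube([40, 40, 648]);
translate([299, 329, 0]) cube([161, 40, 40]);
translate([299, 329, 608]) cube([161, 40, 40]);


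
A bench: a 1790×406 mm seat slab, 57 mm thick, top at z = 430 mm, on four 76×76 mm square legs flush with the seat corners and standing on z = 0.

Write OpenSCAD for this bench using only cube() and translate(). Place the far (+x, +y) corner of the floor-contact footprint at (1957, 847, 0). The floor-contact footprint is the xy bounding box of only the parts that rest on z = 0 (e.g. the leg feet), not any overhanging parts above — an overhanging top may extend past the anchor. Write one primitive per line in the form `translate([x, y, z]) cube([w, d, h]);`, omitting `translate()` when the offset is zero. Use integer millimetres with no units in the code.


// leg_h = 430 − 57 = 373
translate([167, 441, 373]) cube([1790, 406, 57]);
translate([167, 441, 0]) cube([76, 76, 373]);
translate([167, 771, 0]) cube([76, 76, 373]);
translate([1881, 441, 0]) cube([76, 76, 373]);
translate([1881, 771, 0]) cube([76, 76, 373]);


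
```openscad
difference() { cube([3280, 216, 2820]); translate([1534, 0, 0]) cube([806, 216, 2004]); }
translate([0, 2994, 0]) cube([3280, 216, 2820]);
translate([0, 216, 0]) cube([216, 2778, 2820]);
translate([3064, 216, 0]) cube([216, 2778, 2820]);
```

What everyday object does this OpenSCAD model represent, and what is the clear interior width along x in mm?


A single room. The interior width is 2848 mm.

Four walls enclosing a rectangle with a door in the front wall — a room. Outside width 3280 minus two 216 mm walls gives 2848 mm.


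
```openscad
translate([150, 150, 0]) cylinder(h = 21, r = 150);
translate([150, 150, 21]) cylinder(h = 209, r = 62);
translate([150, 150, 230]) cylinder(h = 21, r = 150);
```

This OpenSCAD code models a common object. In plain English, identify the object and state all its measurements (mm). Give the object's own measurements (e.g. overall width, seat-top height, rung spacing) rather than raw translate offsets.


A spool: two coaxial disc flanges of radius 150 mm and thickness 21 mm, joined by a core cylinder of radius 62 mm and height 209 mm. The lower flange rests on z = 0 and the three cylinders share a vertical axis.


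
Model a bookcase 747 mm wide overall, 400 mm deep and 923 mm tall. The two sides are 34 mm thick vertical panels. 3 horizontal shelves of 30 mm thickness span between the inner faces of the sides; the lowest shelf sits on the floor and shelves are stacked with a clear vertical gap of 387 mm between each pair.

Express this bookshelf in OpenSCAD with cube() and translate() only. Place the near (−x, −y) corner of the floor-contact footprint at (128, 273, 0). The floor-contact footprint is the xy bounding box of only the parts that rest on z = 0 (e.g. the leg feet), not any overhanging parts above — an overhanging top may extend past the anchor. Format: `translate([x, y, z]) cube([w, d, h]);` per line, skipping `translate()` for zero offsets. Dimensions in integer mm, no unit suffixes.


translate([128, 273, 0]) cube([34, 400, 923]);
translate([841, 273, 0]) cube([34, 400, 923]);
translate([162, 273, 0]) cube([679, 400, 30]);
translate([162, 273, 417]) cube([679, 400, 30]);
translate([162, 273, 834]) cube([679, 400, 30]);


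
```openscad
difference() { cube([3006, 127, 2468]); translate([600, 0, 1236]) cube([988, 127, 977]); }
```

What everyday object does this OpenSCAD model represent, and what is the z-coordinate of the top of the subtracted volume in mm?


A wall with a window opening. The window head height is 2213 mm.

A wall with a rectangular opening subtracted — a window. Sill at z = 1236, opening 977 mm tall, so the head is at 1236 + 977 = 2213 mm.


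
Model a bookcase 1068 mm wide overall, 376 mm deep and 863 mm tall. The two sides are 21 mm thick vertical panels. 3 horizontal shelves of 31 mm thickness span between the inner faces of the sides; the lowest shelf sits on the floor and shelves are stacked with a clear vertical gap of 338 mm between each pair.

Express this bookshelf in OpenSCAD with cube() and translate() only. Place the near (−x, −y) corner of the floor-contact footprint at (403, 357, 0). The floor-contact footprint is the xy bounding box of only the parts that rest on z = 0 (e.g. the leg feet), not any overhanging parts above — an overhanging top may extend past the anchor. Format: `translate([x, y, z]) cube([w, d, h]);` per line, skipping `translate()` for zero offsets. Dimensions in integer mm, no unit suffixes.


translate([403, 357, 0]) cube([21, 376, 863]);
translate([1450, 357, 0]) cube([21, 376, 863]);
translate([424, 357, 0]) cube([1026, 376, 31]);
translate([424, 357, 369]) cube([1026, 376, 31]);
translate([424, 357, 738]) cube([1026, 376, 31]);


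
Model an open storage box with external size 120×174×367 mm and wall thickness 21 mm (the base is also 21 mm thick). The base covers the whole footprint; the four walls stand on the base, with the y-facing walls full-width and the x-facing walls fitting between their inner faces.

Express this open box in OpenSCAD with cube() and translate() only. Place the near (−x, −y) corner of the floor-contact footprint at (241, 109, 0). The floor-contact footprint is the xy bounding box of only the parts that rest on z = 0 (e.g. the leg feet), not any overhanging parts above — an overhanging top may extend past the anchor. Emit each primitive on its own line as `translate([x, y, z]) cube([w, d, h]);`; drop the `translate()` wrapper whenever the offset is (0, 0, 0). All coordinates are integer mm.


translate([241, 109, 0]) cube([120, 174, 21]);
translate([241, 109, 21]) cube([120, 21, 346]);
translate([241, 262, 21]) cube([120, 21, 346]);
translate([241, 130, 21]) cube([21, 132, 346]);
translate([340, 130, 21]) cube([21, 132, 346]);


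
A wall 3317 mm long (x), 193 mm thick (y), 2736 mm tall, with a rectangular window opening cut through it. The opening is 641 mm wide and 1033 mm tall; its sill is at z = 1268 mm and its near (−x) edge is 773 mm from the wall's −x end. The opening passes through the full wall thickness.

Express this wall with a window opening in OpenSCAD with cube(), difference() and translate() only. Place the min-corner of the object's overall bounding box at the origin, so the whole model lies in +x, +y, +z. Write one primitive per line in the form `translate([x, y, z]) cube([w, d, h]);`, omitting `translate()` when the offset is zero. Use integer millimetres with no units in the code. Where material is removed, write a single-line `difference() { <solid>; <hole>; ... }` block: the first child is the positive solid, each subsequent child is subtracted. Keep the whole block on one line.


difference() { cube([3317, 193, 2736]); translate([773, 0, 1268]) cube([641, 193, 1033]); }


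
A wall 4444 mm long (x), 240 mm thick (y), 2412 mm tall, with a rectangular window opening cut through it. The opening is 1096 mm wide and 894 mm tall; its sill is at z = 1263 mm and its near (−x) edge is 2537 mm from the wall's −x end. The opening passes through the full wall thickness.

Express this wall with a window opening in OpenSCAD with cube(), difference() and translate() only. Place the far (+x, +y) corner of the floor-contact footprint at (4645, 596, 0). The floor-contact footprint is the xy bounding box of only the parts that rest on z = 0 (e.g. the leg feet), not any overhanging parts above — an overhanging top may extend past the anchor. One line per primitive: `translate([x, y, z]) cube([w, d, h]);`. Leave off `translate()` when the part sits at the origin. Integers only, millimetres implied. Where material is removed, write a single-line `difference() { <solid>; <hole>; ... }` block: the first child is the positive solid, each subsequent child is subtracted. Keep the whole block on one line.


difference() { translate([201, 356, 0]) cube([4444, 240, 2412]); translate([2738, 356, 1263]) cube([1096, 240, 894]); }


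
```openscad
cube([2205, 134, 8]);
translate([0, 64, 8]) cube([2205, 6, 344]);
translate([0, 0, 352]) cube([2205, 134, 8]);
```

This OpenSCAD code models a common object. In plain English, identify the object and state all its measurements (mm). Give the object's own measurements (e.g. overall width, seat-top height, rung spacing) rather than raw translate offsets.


An I-beam lying along x, 2205 mm long. Overall section height 360 mm. Two flanges 134 mm wide (y) and 8 mm thick, one on the floor and one at the top; a web 6 mm thick runs between them, centred on the flange width.


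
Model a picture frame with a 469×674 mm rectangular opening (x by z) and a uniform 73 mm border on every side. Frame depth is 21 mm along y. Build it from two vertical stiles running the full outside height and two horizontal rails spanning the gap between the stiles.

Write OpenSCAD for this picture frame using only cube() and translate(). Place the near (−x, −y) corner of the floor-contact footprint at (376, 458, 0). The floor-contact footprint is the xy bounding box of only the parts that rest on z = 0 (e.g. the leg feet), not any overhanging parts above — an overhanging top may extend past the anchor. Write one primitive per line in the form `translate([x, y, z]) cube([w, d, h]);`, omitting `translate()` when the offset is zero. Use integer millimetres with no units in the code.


translate([376, 458, 0]) cube([73, 21, 820]);
translate([918, 458, 0]) cube([73, 21, 820]);
translate([449, 458, 0]) cube([469, 21, 73]);
translate([449, 458, 747]) cube([469, 21, 73]);


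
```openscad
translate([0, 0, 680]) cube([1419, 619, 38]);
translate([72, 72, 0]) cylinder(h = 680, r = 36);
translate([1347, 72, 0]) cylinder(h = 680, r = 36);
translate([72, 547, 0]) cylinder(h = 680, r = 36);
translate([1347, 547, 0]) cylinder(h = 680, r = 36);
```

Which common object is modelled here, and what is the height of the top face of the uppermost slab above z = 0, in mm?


A table. The table height is 718 mm.

A 1419×619×38 slab sits at z = 680 on four Ø72 mm round legs — a table. The top surface is at 680 + 38 = 718 mm.


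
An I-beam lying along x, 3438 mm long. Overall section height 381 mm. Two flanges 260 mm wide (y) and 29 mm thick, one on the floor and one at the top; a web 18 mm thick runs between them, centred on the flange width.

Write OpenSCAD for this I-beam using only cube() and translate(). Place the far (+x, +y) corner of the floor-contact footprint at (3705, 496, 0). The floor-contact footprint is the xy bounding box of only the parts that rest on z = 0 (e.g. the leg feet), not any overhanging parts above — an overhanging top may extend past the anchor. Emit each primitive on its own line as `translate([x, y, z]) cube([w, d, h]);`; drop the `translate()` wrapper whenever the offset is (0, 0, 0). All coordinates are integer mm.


translate([267, 236, 0]) cube([3438, 260, 29]);
translate([267, 357, 29]) cube([3438, 18, 323]);
translate([267, 236, 352]) cube([3438, 260, 29]);


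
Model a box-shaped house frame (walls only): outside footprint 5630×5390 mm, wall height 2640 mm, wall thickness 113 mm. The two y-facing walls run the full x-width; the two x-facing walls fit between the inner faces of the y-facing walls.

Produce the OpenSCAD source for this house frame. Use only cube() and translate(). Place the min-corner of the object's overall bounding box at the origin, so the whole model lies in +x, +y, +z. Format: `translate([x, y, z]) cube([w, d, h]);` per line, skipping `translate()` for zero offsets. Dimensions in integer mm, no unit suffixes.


cube([5630, 113, 2640]);
translate([0, 5277, 0]) cube([5630, 113, 2640]);
translate([0, 113, 0]) cube([113, 5164, 2640]);
translate([5517, 113, 0]) cube([113, 5164, 2640]);


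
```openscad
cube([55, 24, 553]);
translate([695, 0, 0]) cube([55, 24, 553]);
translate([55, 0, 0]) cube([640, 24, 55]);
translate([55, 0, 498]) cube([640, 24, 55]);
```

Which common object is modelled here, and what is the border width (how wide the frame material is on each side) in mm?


A picture frame. The border width is 55 mm.

Four thin pieces enclosing a rectangular opening — a picture frame. The two full-height stiles are 553 mm tall; the top rail sits at z = 498 and is 55 mm tall, so the border above the opening is 553 − 498 = 55 mm, matching the stile x-width.


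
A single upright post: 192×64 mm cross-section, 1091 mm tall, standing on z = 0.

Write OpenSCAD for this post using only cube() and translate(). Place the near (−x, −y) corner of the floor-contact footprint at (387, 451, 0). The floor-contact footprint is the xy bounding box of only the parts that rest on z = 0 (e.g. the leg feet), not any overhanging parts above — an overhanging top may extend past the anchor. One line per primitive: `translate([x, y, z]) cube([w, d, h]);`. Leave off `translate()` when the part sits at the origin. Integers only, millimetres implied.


translate([387, 451, 0]) cube([192, 64, 1091]);


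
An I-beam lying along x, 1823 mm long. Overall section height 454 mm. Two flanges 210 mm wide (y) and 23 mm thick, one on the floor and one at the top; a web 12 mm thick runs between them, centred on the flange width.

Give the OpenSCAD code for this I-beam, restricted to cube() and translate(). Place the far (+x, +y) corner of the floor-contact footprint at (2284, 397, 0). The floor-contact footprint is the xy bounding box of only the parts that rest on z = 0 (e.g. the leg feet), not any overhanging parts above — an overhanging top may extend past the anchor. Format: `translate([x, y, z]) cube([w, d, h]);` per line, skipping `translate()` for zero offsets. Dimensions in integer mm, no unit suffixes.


translate([461, 187, 0]) cube([1823, 210, 23]);
translate([461, 286, 23]) cube([1823, 12, 408]);
translate([461, 187, 431]) cube([1823, 210, 23]);


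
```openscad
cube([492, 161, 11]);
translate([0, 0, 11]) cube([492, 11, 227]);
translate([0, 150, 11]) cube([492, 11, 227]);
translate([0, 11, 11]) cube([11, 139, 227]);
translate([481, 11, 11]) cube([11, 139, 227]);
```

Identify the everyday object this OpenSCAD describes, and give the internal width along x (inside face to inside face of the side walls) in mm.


An open box. The internal width is 470 mm.

A 492×161 base slab with four walls standing on it — an open box. The base is 492 mm wide and the walls are 11 mm thick, so the internal width is 492 − 2 × 11 = 470 mm.


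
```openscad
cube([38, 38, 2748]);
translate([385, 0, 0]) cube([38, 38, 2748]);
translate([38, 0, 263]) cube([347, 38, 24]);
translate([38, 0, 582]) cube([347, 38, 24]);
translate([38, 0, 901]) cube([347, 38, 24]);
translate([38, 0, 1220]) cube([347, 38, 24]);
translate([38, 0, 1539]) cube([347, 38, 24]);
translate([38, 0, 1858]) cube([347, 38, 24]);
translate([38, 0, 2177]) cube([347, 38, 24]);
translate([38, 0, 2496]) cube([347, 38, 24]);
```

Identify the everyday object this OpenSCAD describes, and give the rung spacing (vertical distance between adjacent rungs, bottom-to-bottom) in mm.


A ladder. The rung spacing is 319 mm.

Two tall 38×38 posts with 8 short bars between them — a ladder. Adjacent rungs sit at z = 263 and z = 582, so the spacing is 582 − 263 = 319 mm.


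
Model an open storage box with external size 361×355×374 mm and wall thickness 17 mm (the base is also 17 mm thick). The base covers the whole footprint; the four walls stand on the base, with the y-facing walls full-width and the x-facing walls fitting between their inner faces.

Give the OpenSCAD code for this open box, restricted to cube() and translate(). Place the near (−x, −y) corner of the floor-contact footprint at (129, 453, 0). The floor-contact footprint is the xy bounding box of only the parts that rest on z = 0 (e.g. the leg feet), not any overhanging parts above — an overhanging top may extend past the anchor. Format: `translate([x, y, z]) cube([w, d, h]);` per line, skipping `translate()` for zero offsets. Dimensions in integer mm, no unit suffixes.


translate([129, 453, 0]) cube([361, 355, 17]);
translate([129, 453, 17]) cube([361, 17, 357]);
translate([129, 791, 17]) cube([361, 17, 357]);
translate([129, 470, 17]) cube([17, 321, 357]);
translate([473, 470, 17]) cube([17, 321, 357]);


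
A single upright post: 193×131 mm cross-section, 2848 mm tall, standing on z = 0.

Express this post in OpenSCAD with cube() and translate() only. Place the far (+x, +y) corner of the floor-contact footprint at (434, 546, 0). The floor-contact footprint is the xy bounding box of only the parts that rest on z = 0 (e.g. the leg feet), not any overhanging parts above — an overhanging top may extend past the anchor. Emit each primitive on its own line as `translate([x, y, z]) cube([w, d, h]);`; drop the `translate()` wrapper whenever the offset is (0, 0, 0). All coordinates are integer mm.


translate([241, 415, 0]) cube([193, 131, 2848]);


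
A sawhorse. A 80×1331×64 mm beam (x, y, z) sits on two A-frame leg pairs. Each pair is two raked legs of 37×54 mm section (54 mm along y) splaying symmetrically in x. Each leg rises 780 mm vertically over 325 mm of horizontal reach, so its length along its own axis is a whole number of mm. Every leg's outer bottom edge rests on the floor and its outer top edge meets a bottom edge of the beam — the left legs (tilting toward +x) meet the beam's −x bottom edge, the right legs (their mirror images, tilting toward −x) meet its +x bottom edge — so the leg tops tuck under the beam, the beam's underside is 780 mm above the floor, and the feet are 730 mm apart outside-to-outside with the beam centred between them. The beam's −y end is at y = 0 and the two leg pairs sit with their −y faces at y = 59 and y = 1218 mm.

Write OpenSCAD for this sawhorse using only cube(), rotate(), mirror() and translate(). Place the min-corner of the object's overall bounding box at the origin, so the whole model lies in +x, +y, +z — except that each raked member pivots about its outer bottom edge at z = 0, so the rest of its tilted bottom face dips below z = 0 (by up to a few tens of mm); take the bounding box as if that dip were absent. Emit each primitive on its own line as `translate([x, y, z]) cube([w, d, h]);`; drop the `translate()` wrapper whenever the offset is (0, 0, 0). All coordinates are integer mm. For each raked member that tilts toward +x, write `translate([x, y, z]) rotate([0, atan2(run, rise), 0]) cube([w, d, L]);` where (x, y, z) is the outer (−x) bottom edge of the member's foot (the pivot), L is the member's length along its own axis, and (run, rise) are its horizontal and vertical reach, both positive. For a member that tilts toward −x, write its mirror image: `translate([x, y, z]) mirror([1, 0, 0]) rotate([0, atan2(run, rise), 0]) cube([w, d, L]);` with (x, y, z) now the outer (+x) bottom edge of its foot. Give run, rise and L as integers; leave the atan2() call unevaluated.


// leg length = √(325² + 780²) = 845
// right-leg outer foot x = 2·325 + 80 = 730
// beam min-corner = (325, 0, 780)
translate([325, 0, 780]) cube([80, 1331, 64]);
translate([0, 59, 0]) rotate([0, atan2(325, 780), 0]) cube([37, 54, 845]);
translate([730, 59, 0]) mirror([1, 0, 0]) rotate([0, atan2(325, 780), 0]) cube([37, 54, 845]);
translate([0, 1218, 0]) rotate([0, atan2(325, 780), 0]) cube([37, 54, 845]);
translate([730, 1218, 0]) mirror([1, 0, 0]) rotate([0, atan2(325, 780), 0]) cube([37, 54, 845]);


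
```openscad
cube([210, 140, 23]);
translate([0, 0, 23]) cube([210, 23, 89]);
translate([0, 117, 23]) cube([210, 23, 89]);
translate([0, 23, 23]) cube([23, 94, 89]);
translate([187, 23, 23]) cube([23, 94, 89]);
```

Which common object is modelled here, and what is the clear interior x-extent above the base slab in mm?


An open box. The internal width is 164 mm.

A 210×140 base slab with four walls standing on it — an open box. The base is 210 mm wide and the walls are 23 mm thick, so the internal width is 210 − 2 × 23 = 164 mm.


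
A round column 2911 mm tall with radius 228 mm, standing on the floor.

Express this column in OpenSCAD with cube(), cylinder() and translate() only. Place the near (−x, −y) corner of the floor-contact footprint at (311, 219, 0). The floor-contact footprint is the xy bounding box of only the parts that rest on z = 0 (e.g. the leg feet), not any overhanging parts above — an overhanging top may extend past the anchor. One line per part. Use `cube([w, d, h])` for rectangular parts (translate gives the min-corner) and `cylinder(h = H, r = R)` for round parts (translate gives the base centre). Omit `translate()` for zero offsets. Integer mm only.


translate([539, 447, 0]) cylinder(h = 2911, r = 228);


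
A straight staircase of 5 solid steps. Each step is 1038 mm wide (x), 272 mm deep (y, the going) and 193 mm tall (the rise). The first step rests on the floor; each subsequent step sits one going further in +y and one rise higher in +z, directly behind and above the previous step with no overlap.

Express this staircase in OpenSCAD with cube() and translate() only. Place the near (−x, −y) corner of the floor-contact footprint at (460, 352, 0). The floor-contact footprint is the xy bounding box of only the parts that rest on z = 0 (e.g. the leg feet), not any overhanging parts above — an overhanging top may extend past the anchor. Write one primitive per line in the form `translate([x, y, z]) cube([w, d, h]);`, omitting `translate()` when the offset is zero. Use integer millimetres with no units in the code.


translate([460, 352, 0]) cube([1038, 272, 193]);
translate([460, 624, 193]) cube([1038, 272, 193]);
translate([460, 896, 386]) cube([1038, 272, 193]);
translate([460, 1168, 579]) cube([1038, 272, 193]);
translate([460, 1440, 772]) cube([1038, 272, 193]);
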